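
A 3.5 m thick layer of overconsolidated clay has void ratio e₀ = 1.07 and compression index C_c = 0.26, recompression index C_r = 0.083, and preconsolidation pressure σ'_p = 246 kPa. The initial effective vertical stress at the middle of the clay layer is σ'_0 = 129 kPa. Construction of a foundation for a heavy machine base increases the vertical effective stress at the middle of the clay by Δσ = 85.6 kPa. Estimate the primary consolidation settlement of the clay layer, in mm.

Final effective stress: σ'_f = 129 + 85.6 = 214.6 kPa.
σ'_f = 214.6 ≤ σ'_p = 246 kPa, so the clay remains overconsolidated and only the recompression index applies:
S_c = C_r·H/(1+e₀)·log₁₀(σ'_f/σ'_0) = 0.083×3.5/2.07×log₁₀(214.6/129)
    = 0.14034 × 0.22104 = 0.03102 m

S_c ≈ 31 mm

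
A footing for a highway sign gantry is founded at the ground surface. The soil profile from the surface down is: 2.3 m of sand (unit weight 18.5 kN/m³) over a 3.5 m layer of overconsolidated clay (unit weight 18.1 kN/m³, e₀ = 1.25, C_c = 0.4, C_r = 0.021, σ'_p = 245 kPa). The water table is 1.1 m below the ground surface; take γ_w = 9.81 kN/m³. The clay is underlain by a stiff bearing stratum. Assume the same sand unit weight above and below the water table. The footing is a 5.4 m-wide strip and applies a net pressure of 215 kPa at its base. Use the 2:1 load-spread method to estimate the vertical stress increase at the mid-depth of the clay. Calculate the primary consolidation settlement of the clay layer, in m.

S_c ≈ 0.0186 m

Mid-depth of clay below the ground surface: z = 2.3 + 3.5/2 = 4.05 m.
Total vertical stress at mid-clay: σ_v = 18.5×2.3 + 18.1×1.75 = 74.225 kPa.
Pore pressure: u = 9.81×(4.05 − 1.1) = 28.94 kPa.
Initial effective stress: σ'_0 = σ_v − u = 74.225 − 28.94 = 45.285 kPa.
Stress increase at mid-clay by the 2:1 spreading method:
Δσ = qB/(B+z) = 215×5.4/(5.4+4.05) = 122.86 kPa
Final effective stress: σ'_f = 45.285 + 122.86 = 168.14 kPa.
σ'_f = 168.14 ≤ σ'_p = 245 kPa, so the clay remains overconsolidated and only the recompression index applies:
S_c = C_r·H/(1+e₀)·log₁₀(σ'_f/σ'_0) = 0.021×3.5/2.25×log₁₀(168.14/45.285)
    = 0.032668 × 0.56972 = 0.01861 m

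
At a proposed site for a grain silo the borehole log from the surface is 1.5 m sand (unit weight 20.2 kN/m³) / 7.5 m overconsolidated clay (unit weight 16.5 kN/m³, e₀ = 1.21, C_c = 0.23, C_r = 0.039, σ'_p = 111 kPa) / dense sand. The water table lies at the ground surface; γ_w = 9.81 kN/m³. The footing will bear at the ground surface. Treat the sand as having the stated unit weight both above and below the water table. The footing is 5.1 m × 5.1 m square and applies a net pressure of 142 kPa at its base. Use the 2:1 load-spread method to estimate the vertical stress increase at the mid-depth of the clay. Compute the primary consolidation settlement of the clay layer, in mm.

Mid-depth of clay below the ground surface: z = 1.5 + 7.5/2 = 5.25 m.
Total vertical stress at mid-clay: σ_v = 20.2×1.5 + 16.5×3.75 = 92.175 kPa.
Pore pressure: u = 9.81×(5.25 − 0) = 51.503 kPa.
Initial effective stress: σ'_0 = σ_v − u = 92.175 − 51.503 = 40.672 kPa.
Stress increase at mid-clay by the 2:1 spreading method:
Δσ = qBL/((B+z)(L+z)) = 142×5.1×5.1/((5.1+5.25)(5.1+5.25)) = 34.478 kPa
Final effective stress: σ'_f = 40.672 + 34.478 = 75.15 kPa.
σ'_f = 75.15 ≤ σ'_p = 111 kPa, so the clay remains overconsolidated and only the recompression index applies:
S_c = C_r·H/(1+e₀)·log₁₀(σ'_f/σ'_0) = 0.039×7.5/2.21×log₁₀(75.15/40.672)
    = 0.13235 × 0.26663 = 0.03529 m

S_c ≈ 35.3 mm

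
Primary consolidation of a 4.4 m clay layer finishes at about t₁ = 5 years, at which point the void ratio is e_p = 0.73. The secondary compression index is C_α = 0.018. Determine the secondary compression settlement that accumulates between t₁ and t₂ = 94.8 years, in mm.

Secondary compression: S_s = C_α·H/(1+e_p)·log₁₀(t₂/t₁)
S_s = 0.018×4.4/(1+0.73)×log₁₀(94.8/5)
    = 0.04578 × 1.278 = 0.0585 m

S_s ≈ 58.5 mm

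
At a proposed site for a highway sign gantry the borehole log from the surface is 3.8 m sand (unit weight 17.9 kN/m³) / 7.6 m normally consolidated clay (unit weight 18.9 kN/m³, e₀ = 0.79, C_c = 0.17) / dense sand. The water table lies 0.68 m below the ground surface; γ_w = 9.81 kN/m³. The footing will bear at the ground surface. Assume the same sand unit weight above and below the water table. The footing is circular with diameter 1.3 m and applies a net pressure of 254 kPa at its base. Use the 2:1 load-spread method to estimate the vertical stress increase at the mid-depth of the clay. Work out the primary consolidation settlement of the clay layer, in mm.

Mid-depth of clay below the ground surface: z = 3.8 + 7.6/2 = 7.6 m.
Total vertical stress at mid-clay: σ_v = 17.9×3.8 + 18.9×3.8 = 139.84 kPa.
Pore pressure: u = 9.81×(7.6 − 0.68) = 67.885 kPa.
Initial effective stress: σ'_0 = σ_v − u = 139.84 − 67.885 = 71.955 kPa.
Stress increase at mid-clay by the 2:1 spreading method:
Δσ ≈ qD²/(D+z)² = 254×1.3²/(1.3+7.6)² = 5.4193 kPa
Final effective stress: σ'_f = σ'_0 + Δσ = 71.955 + 5.4193 = 77.374 kPa.
Normally consolidated clay, so the full stress increment lies on the virgin compression line:
S_c = C_c·H/(1+e₀)·log₁₀(σ'_f/σ'_0) = 0.17×7.6/(1+0.79)×log₁₀(77.374/71.955)
    = 0.72179 × 0.031534 = 0.02276 m

S_c ≈ 22.8 mm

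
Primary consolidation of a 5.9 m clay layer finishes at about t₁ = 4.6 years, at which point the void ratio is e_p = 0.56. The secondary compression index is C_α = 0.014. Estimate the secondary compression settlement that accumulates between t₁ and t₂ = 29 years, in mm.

S_s ≈ 42.3 mm

Secondary compression: S_s = C_α·H/(1+e_p)·log₁₀(t₂/t₁)
S_s = 0.014×5.9/(1+0.56)×log₁₀(29/4.6)
    = 0.05295 × 0.7996 = 0.04234 m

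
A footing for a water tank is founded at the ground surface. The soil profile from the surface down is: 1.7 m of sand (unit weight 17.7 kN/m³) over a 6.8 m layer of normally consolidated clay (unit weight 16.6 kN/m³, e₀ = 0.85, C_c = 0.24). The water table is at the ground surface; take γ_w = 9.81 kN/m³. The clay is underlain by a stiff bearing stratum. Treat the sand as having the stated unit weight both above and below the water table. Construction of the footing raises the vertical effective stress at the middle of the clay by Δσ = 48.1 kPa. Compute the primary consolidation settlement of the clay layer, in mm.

Mid-depth of clay below the ground surface: z = 1.7 + 6.8/2 = 5.1 m.
Total vertical stress at mid-clay: σ_v = 17.7×1.7 + 16.6×3.4 = 86.53 kPa.
Pore pressure: u = 9.81×(5.1 − 0) = 50.031 kPa.
Initial effective stress: σ'_0 = σ_v − u = 86.53 − 50.031 = 36.499 kPa.
Final effective stress: σ'_f = σ'_0 + Δσ = 36.499 + 48.1 = 84.599 kPa.
Normally consolidated clay, so the full stress increment lies on the virgin compression line:
S_c = C_c·H/(1+e₀)·log₁₀(σ'_f/σ'_0) = 0.24×6.8/(1+0.85)×log₁₀(84.599/36.499)
    = 0.88216 × 0.36508 = 0.3221 m

S_c ≈ 322 mm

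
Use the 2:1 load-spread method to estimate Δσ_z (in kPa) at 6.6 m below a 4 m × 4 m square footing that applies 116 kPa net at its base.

Δσ_z ≈ 16.5 kPa

By the 2:1 method the load spreads at 1 horizontal : 2 vertical, so at depth z the loaded area has grown by z in each plan dimension:
Δσ = qBL/((B+z)(L+z)) = 116×4×4/((4+6.6)(4+6.6)) = 16.518 kPa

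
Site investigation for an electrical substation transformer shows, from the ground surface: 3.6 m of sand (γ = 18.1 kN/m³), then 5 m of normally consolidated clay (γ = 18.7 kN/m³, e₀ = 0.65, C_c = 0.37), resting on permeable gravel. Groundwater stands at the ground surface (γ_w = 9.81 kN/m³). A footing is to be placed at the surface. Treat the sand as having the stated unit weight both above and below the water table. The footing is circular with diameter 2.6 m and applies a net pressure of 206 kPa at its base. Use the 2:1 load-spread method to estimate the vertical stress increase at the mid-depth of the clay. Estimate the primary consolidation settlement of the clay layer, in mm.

Mid-depth of clay below the ground surface: z = 3.6 + 5/2 = 6.1 m.
Total vertical stress at mid-clay: σ_v = 18.1×3.6 + 18.7×2.5 = 111.91 kPa.
Pore pressure: u = 9.81×(6.1 − 0) = 59.841 kPa.
Initial effective stress: σ'_0 = σ_v − u = 111.91 − 59.841 = 52.069 kPa.
Stress increase at mid-clay by the 2:1 spreading method:
Δσ ≈ qD²/(D+z)² = 206×2.6²/(2.6+6.1)² = 18.398 kPa
Final effective stress: σ'_f = σ'_0 + Δσ = 52.069 + 18.398 = 70.467 kPa.
Normally consolidated clay, so the full stress increment lies on the virgin compression line:
S_c = C_c·H/(1+e₀)·log₁₀(σ'_f/σ'_0) = 0.37×5/(1+0.65)×log₁₀(70.467/52.069)
    = 1.1212 × 0.13141 = 0.1473 m

S_c ≈ 147 mm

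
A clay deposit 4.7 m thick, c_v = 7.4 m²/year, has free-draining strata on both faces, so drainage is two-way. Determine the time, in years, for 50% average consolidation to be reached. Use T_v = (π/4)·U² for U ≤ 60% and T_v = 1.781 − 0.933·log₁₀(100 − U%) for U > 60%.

t ≈ 0.147 years

Drainage path length: H_d = H/2 = 2.35 m (double drainage).
U ≤ 60%: T_v = (π/4)·U² = (π/4)×0.5² = 0.19635.
t = T_v·H_d²/c_v = 0.19635×2.35²/7.4 = 0.1465 years.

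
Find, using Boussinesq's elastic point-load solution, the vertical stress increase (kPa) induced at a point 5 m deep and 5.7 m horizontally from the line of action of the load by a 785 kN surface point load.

Boussinesq vertical stress below a point load on an elastic half-space:
Δσ_z = 3P/(2πz²) · [1 + (r/z)²]^(−5/2)
r/z = 5.7/5 = 1.14; [1+(r/z)²]^(−5/2) = 0.1247.
Δσ_z = 3×785/(2π×5²) × 0.1247 = 14.992 × 0.1247 = 1.87 kPa

Δσ_z ≈ 1.87 kPa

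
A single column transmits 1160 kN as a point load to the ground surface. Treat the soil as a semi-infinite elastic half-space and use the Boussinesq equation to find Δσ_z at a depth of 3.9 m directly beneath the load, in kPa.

Boussinesq vertical stress below a point load on an elastic half-space:
Δσ_z = 3P/(2πz²) · [1 + (r/z)²]^(−5/2)
r/z = 0/3.9 = 0; [1+(r/z)²]^(−5/2) = 1.
Δσ_z = 3×1160/(2π×3.9²) × 1 = 36.414 × 1 = 36.41 kPa

Δσ_z ≈ 36.4 kPa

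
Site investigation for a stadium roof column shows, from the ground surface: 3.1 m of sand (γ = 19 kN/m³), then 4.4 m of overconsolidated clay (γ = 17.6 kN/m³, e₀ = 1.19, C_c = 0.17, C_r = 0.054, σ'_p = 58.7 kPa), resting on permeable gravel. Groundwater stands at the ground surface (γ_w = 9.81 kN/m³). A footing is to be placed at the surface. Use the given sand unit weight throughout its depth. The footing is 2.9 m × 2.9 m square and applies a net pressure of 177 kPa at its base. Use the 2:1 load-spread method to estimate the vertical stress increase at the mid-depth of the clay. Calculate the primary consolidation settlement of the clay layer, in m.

S_c ≈ 0.0332 m

Mid-depth of clay below the ground surface: z = 3.1 + 4.4/2 = 5.3 m.
Total vertical stress at mid-clay: σ_v = 19×3.1 + 17.6×2.2 = 97.62 kPa.
Pore pressure: u = 9.81×(5.3 − 0) = 51.993 kPa.
Initial effective stress: σ'_0 = σ_v − u = 97.62 − 51.993 = 45.627 kPa.
Stress increase at mid-clay by the 2:1 spreading method:
Δσ = qBL/((B+z)(L+z)) = 177×2.9×2.9/((2.9+5.3)(2.9+5.3)) = 22.138 kPa
Final effective stress: σ'_f = 45.627 + 22.138 = 67.765 kPa.
σ'_f = 67.765 > σ'_p = 58.7 kPa, so the stress path crosses the preconsolidation pressure — recompression up to σ'_p, then virgin compression beyond:
S_c = H/(1+e₀)·[C_r·log₁₀(σ'_p/σ'_0) + C_c·log₁₀(σ'_f/σ'_p)]
    = 4.4/2.19 × [0.054×log₁₀(58.7/45.627) + 0.17×log₁₀(67.765/58.7)]
    = 2.0091 × [0.0059085 + 0.010602] = 0.03317 m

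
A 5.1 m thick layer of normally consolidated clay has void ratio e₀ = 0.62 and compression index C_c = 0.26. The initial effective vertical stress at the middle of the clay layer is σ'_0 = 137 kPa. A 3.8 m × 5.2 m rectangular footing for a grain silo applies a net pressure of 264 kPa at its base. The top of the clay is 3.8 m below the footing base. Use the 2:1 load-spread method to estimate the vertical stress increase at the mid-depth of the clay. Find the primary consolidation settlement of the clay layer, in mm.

Mid-depth of clay below the footing base: z = 3.8 + 5.1/2 = 6.35 m.
Stress increase at mid-clay by the 2:1 spreading method:
Δσ = qBL/((B+z)(L+z)) = 264×3.8×5.2/((3.8+6.35)(5.2+6.35)) = 44.498 kPa
Final effective stress: σ'_f = σ'_0 + Δσ = 137 + 44.498 = 181.5 kPa.
Normally consolidated clay, so the full stress increment lies on the virgin compression line:
S_c = C_c·H/(1+e₀)·log₁₀(σ'_f/σ'_0) = 0.26×5.1/(1+0.62)×log₁₀(181.5/137)
    = 0.81852 × 0.12216 = 0.09999 m

S_c ≈ 100 mm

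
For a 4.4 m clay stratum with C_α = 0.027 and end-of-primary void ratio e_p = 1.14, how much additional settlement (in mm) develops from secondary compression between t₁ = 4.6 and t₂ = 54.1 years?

Secondary compression: S_s = C_α·H/(1+e_p)·log₁₀(t₂/t₁)
S_s = 0.027×4.4/(1+1.14)×log₁₀(54.1/4.6)
    = 0.05551 × 1.07 = 0.05942 m

S_s ≈ 59.4 mm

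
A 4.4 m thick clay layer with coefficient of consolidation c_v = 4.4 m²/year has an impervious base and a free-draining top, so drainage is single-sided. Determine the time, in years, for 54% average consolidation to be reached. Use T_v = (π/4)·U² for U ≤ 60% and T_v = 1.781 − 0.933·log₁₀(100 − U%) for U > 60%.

t ≈ 1.01 years

Drainage path length: H_d = H = 4.4 m (single drainage).
U ≤ 60%: T_v = (π/4)·U² = (π/4)×0.54² = 0.22902.
t = T_v·H_d²/c_v = 0.22902×4.4²/4.4 = 1.008 years.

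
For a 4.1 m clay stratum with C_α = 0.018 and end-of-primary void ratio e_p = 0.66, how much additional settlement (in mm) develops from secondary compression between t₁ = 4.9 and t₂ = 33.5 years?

S_s ≈ 37.1 mm

Secondary compression: S_s = C_α·H/(1+e_p)·log₁₀(t₂/t₁)
S_s = 0.018×4.1/(1+0.66)×log₁₀(33.5/4.9)
    = 0.04446 × 0.8348 = 0.03712 m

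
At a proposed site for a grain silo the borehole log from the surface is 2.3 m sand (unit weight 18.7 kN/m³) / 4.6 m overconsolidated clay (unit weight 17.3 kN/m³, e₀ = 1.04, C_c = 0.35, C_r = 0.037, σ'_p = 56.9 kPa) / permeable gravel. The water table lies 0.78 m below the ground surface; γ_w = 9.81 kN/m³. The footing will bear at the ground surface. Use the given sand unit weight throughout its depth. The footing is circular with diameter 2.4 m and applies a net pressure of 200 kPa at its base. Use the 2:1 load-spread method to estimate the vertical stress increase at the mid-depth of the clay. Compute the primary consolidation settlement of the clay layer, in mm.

Mid-depth of clay below the ground surface: z = 2.3 + 4.6/2 = 4.6 m.
Total vertical stress at mid-clay: σ_v = 18.7×2.3 + 17.3×2.3 = 82.8 kPa.
Pore pressure: u = 9.81×(4.6 − 0.78) = 37.474 kPa.
Initial effective stress: σ'_0 = σ_v − u = 82.8 − 37.474 = 45.326 kPa.
Stress increase at mid-clay by the 2:1 spreading method:
Δσ ≈ qD²/(D+z)² = 200×2.4²/(2.4+4.6)² = 23.51 kPa
Final effective stress: σ'_f = 45.326 + 23.51 = 68.836 kPa.
σ'_f = 68.836 > σ'_p = 56.9 kPa, so the stress path crosses the preconsolidation pressure — recompression up to σ'_p, then virgin compression beyond:
S_c = H/(1+e₀)·[C_r·log₁₀(σ'_p/σ'_0) + C_c·log₁₀(σ'_f/σ'_p)]
    = 4.6/2.04 × [0.037×log₁₀(56.9/45.326) + 0.35×log₁₀(68.836/56.9)]
    = 2.2549 × [0.0036543 + 0.028946] = 0.07351 m

S_c ≈ 73.5 mm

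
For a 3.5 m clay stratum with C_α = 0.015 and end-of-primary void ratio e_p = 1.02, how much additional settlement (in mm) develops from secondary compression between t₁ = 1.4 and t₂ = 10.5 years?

S_s ≈ 22.7 mm

Secondary compression: S_s = C_α·H/(1+e_p)·log₁₀(t₂/t₁)
S_s = 0.015×3.5/(1+1.02)×log₁₀(10.5/1.4)
    = 0.02599 × 0.8751 = 0.02274 m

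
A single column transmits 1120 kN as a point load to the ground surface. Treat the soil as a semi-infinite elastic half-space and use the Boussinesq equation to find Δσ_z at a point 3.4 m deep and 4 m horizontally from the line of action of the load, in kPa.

Δσ_z ≈ 5.27 kPa

Boussinesq vertical stress below a point load on an elastic half-space:
Δσ_z = 3P/(2πz²) · [1 + (r/z)²]^(−5/2)
r/z = 4/3.4 = 1.1765; [1+(r/z)²]^(−5/2) = 0.11395.
Δσ_z = 3×1120/(2π×3.4²) × 0.11395 = 46.26 × 0.11395 = 5.271 kPa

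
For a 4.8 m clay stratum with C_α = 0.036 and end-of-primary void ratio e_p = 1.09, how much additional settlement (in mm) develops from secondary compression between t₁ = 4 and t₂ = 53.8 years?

S_s ≈ 93.3 mm

Secondary compression: S_s = C_α·H/(1+e_p)·log₁₀(t₂/t₁)
S_s = 0.036×4.8/(1+1.09)×log₁₀(53.8/4)
    = 0.08268 × 1.129 = 0.09332 m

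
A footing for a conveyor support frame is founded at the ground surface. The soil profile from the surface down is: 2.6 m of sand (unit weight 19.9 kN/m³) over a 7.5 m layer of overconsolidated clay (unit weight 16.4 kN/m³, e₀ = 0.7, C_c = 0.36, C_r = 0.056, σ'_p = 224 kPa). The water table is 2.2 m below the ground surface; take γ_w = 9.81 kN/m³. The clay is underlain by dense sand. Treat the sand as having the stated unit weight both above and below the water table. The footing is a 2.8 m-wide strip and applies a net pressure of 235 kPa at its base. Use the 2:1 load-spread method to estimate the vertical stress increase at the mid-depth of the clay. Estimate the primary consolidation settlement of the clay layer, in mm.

Mid-depth of clay below the ground surface: z = 2.6 + 7.5/2 = 6.35 m.
Total vertical stress at mid-clay: σ_v = 19.9×2.6 + 16.4×3.75 = 113.24 kPa.
Pore pressure: u = 9.81×(6.35 − 2.2) = 40.712 kPa.
Initial effective stress: σ'_0 = σ_v − u = 113.24 − 40.712 = 72.528 kPa.
Stress increase at mid-clay by the 2:1 spreading method:
Δσ = qB/(B+z) = 235×2.8/(2.8+6.35) = 71.913 kPa
Final effective stress: σ'_f = 72.528 + 71.913 = 144.44 kPa.
σ'_f = 144.44 ≤ σ'_p = 224 kPa, so the clay remains overconsolidated and only the recompression index applies:
S_c = C_r·H/(1+e₀)·log₁₀(σ'_f/σ'_0) = 0.056×7.5/1.7×log₁₀(144.44/72.528)
    = 0.24706 × 0.29918 = 0.07392 m

S_c ≈ 73.9 mm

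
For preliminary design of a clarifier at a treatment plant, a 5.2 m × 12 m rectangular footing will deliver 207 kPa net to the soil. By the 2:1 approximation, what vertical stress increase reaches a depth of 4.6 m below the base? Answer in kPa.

By the 2:1 method the load spreads at 1 horizontal : 2 vertical, so at depth z the loaded area has grown by z in each plan dimension:
Δσ = qBL/((B+z)(L+z)) = 207×5.2×12/((5.2+4.6)(12+4.6)) = 79.4 kPa

Δσ_z ≈ 79.4 kPa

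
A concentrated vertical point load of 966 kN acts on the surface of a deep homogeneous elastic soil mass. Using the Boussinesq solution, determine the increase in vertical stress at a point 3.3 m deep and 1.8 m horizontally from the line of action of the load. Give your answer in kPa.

Δσ_z ≈ 22.1 kPa

Boussinesq vertical stress below a point load on an elastic half-space:
Δσ_z = 3P/(2πz²) · [1 + (r/z)²]^(−5/2)
r/z = 1.8/3.3 = 0.54545; [1+(r/z)²]^(−5/2) = 0.52145.
Δσ_z = 3×966/(2π×3.3²) × 0.52145 = 42.354 × 0.52145 = 22.09 kPa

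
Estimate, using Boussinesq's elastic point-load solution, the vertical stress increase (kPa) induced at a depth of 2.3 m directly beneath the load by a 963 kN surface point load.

Δσ_z ≈ 86.9 kPa

Boussinesq vertical stress below a point load on an elastic half-space:
Δσ_z = 3P/(2πz²) · [1 + (r/z)²]^(−5/2)
r/z = 0/2.3 = 0; [1+(r/z)²]^(−5/2) = 1.
Δσ_z = 3×963/(2π×2.3²) × 1 = 86.918 × 1 = 86.92 kPa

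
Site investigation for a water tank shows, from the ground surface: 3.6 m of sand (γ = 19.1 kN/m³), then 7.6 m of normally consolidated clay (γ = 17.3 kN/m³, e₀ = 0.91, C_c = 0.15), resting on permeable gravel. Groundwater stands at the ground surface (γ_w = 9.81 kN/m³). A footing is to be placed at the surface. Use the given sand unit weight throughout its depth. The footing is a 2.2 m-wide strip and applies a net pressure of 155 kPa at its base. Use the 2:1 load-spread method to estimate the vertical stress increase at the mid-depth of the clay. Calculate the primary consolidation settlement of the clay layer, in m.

S_c ≈ 0.118 m

Mid-depth of clay below the ground surface: z = 3.6 + 7.6/2 = 7.4 m.
Total vertical stress at mid-clay: σ_v = 19.1×3.6 + 17.3×3.8 = 134.5 kPa.
Pore pressure: u = 9.81×(7.4 − 0) = 72.594 kPa.
Initial effective stress: σ'_0 = σ_v − u = 134.5 − 72.594 = 61.906 kPa.
Stress increase at mid-clay by the 2:1 spreading method:
Δσ = qB/(B+z) = 155×2.2/(2.2+7.4) = 35.521 kPa
Final effective stress: σ'_f = σ'_0 + Δσ = 61.906 + 35.521 = 97.427 kPa.
Normally consolidated clay, so the full stress increment lies on the virgin compression line:
S_c = C_c·H/(1+e₀)·log₁₀(σ'_f/σ'_0) = 0.15×7.6/(1+0.91)×log₁₀(97.427/61.906)
    = 0.59686 × 0.19695 = 0.1176 m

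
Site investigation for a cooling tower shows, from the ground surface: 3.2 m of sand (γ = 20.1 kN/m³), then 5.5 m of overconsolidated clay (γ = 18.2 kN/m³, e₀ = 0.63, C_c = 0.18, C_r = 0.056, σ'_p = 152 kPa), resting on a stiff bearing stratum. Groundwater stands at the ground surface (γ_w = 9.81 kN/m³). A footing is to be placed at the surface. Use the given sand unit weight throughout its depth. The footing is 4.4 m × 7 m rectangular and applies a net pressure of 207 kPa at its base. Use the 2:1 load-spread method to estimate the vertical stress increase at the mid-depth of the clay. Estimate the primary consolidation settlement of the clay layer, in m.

Mid-depth of clay below the ground surface: z = 3.2 + 5.5/2 = 5.95 m.
Total vertical stress at mid-clay: σ_v = 20.1×3.2 + 18.2×2.75 = 114.37 kPa.
Pore pressure: u = 9.81×(5.95 − 0) = 58.37 kPa.
Initial effective stress: σ'_0 = σ_v − u = 114.37 − 58.37 = 56 kPa.
Stress increase at mid-clay by the 2:1 spreading method:
Δσ = qBL/((B+z)(L+z)) = 207×4.4×7/((4.4+5.95)(7+5.95)) = 47.568 kPa
Final effective stress: σ'_f = 56 + 47.568 = 103.57 kPa.
σ'_f = 103.57 ≤ σ'_p = 152 kPa, so the clay remains overconsolidated and only the recompression index applies:
S_c = C_r·H/(1+e₀)·log₁₀(σ'_f/σ'_0) = 0.056×5.5/1.63×log₁₀(103.57/56)
    = 0.18896 × 0.26705 = 0.05046 m

S_c ≈ 0.0505 m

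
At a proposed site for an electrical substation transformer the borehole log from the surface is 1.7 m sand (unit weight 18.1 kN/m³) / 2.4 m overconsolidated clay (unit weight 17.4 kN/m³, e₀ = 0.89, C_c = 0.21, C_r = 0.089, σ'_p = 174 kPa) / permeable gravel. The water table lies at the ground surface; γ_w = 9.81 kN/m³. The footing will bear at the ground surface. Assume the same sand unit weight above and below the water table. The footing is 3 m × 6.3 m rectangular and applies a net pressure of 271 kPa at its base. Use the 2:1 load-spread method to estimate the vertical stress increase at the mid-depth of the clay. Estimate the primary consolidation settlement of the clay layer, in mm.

Mid-depth of clay below the ground surface: z = 1.7 + 2.4/2 = 2.9 m.
Total vertical stress at mid-clay: σ_v = 18.1×1.7 + 17.4×1.2 = 51.65 kPa.
Pore pressure: u = 9.81×(2.9 − 0) = 28.449 kPa.
Initial effective stress: σ'_0 = σ_v − u = 51.65 − 28.449 = 23.201 kPa.
Stress increase at mid-clay by the 2:1 spreading method:
Δσ = qBL/((B+z)(L+z)) = 271×3×6.3/((3+2.9)(6.3+2.9)) = 94.361 kPa
Final effective stress: σ'_f = 23.201 + 94.361 = 117.56 kPa.
σ'_f = 117.56 ≤ σ'_p = 174 kPa, so the clay remains overconsolidated and only the recompression index applies:
S_c = C_r·H/(1+e₀)·log₁₀(σ'_f/σ'_0) = 0.089×2.4/1.89×log₁₀(117.56/23.201)
    = 0.11301 × 0.70475 = 0.07965 m

S_c ≈ 79.6 mm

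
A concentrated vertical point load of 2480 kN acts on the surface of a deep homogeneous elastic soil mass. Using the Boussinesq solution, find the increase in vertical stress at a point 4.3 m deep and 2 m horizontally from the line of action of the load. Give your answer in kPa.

Δσ_z ≈ 39.2 kPa

Boussinesq vertical stress below a point load on an elastic half-space:
Δσ_z = 3P/(2πz²) · [1 + (r/z)²]^(−5/2)
r/z = 2/4.3 = 0.46512; [1+(r/z)²]^(−5/2) = 0.61287.
Δσ_z = 3×2480/(2π×4.3²) × 0.61287 = 64.041 × 0.61287 = 39.25 kPa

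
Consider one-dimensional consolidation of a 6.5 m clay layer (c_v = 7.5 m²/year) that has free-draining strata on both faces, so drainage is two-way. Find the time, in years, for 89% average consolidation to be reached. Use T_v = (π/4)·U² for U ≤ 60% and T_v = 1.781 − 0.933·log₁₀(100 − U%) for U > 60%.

Drainage path length: H_d = H/2 = 3.25 m (double drainage).
U > 60%: T_v = 1.781 − 0.933·log₁₀(100 − 89) = 0.80938.
t = T_v·H_d²/c_v = 0.80938×3.25²/7.5 = 1.14 years.

t ≈ 1.14 years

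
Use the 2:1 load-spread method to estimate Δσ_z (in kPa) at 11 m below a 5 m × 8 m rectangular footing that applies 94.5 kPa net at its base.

By the 2:1 method the load spreads at 1 horizontal : 2 vertical, so at depth z the loaded area has grown by z in each plan dimension:
Δσ = qBL/((B+z)(L+z)) = 94.5×5×8/((5+11)(8+11)) = 12.434 kPa

Δσ_z ≈ 12.4 kPa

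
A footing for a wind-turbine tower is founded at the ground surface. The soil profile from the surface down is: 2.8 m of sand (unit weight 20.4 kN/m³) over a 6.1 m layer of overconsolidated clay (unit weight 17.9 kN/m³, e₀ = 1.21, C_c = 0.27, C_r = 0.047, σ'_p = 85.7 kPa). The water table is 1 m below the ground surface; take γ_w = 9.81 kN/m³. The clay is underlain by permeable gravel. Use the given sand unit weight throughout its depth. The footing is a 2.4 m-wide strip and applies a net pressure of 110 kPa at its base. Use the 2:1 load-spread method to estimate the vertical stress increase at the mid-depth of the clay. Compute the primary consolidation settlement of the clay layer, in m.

Mid-depth of clay below the ground surface: z = 2.8 + 6.1/2 = 5.85 m.
Total vertical stress at mid-clay: σ_v = 20.4×2.8 + 17.9×3.05 = 111.71 kPa.
Pore pressure: u = 9.81×(5.85 − 1) = 47.578 kPa.
Initial effective stress: σ'_0 = σ_v − u = 111.71 − 47.578 = 64.132 kPa.
Stress increase at mid-clay by the 2:1 spreading method:
Δσ = qB/(B+z) = 110×2.4/(2.4+5.85) = 32 kPa
Final effective stress: σ'_f = 64.132 + 32 = 96.132 kPa.
σ'_f = 96.132 > σ'_p = 85.7 kPa, so the stress path crosses the preconsolidation pressure — recompression up to σ'_p, then virgin compression beyond:
S_c = H/(1+e₀)·[C_r·log₁₀(σ'_p/σ'_0) + C_c·log₁₀(σ'_f/σ'_p)]
    = 6.1/2.21 × [0.047×log₁₀(85.7/64.132) + 0.27×log₁₀(96.132/85.7)]
    = 2.7602 × [0.0059176 + 0.01347] = 0.05351 m

S_c ≈ 0.0535 m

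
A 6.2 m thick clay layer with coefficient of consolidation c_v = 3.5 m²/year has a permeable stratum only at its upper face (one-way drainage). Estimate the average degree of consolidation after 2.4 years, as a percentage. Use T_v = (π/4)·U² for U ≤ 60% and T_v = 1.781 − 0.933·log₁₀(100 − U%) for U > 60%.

Drainage path length: H_d = H = 6.2 m (single drainage).
T_v = c_v·t/H_d² = 3.5×2.4/6.2² = 0.21852.
T_v = 0.21852 corresponds to the U ≤ 60% branch:
U = √(4T_v/π) = 0.5275

U ≈ 52.7 %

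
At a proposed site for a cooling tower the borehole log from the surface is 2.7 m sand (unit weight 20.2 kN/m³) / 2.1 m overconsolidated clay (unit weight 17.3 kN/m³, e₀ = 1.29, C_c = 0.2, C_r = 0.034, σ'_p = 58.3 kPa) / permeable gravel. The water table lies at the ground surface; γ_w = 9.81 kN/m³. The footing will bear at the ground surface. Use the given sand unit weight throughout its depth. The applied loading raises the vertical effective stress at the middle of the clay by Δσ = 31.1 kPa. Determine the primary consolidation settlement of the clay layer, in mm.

S_c ≈ 17.7 mm

Mid-depth of clay below the ground surface: z = 2.7 + 2.1/2 = 3.75 m.
Total vertical stress at mid-clay: σ_v = 20.2×2.7 + 17.3×1.05 = 72.705 kPa.
Pore pressure: u = 9.81×(3.75 − 0) = 36.788 kPa.
Initial effective stress: σ'_0 = σ_v − u = 72.705 − 36.788 = 35.917 kPa.
Final effective stress: σ'_f = 35.917 + 31.1 = 67.017 kPa.
σ'_f = 67.017 > σ'_p = 58.3 kPa, so the stress path crosses the preconsolidation pressure — recompression up to σ'_p, then virgin compression beyond:
S_c = H/(1+e₀)·[C_r·log₁₀(σ'_p/σ'_0) + C_c·log₁₀(σ'_f/σ'_p)]
    = 2.1/2.29 × [0.034×log₁₀(58.3/35.917) + 0.2×log₁₀(67.017/58.3)]
    = 0.91703 × [0.0071525 + 0.012103] = 0.01766 m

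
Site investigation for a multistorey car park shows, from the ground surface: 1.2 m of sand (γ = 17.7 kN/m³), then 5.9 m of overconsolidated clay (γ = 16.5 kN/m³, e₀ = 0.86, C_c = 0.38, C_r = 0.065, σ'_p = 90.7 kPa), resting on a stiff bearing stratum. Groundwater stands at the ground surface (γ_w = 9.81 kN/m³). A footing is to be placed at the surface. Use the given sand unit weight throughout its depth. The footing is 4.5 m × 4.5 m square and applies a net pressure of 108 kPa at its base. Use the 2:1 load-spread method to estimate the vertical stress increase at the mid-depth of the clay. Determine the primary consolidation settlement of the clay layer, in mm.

S_c ≈ 62.1 mm

Mid-depth of clay below the ground surface: z = 1.2 + 5.9/2 = 4.15 m.
Total vertical stress at mid-clay: σ_v = 17.7×1.2 + 16.5×2.95 = 69.915 kPa.
Pore pressure: u = 9.81×(4.15 − 0) = 40.712 kPa.
Initial effective stress: σ'_0 = σ_v − u = 69.915 − 40.712 = 29.203 kPa.
Stress increase at mid-clay by the 2:1 spreading method:
Δσ = qBL/((B+z)(L+z)) = 108×4.5×4.5/((4.5+4.15)(4.5+4.15)) = 29.229 kPa
Final effective stress: σ'_f = 29.203 + 29.229 = 58.432 kPa.
σ'_f = 58.432 ≤ σ'_p = 90.7 kPa, so the clay remains overconsolidated and only the recompression index applies:
S_c = C_r·H/(1+e₀)·log₁₀(σ'_f/σ'_0) = 0.065×5.9/1.86×log₁₀(58.432/29.203)
    = 0.20618 × 0.30122 = 0.06211 m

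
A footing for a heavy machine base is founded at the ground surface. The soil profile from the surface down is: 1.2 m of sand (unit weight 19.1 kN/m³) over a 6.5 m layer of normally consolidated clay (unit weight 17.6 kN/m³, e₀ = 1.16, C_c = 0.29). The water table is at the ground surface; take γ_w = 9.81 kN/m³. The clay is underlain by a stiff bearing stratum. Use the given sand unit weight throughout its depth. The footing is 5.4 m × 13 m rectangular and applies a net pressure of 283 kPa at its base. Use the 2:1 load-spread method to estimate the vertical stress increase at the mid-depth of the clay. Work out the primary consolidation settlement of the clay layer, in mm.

S_c ≈ 541 mm

Mid-depth of clay below the ground surface: z = 1.2 + 6.5/2 = 4.45 m.
Total vertical stress at mid-clay: σ_v = 19.1×1.2 + 17.6×3.25 = 80.12 kPa.
Pore pressure: u = 9.81×(4.45 − 0) = 43.655 kPa.
Initial effective stress: σ'_0 = σ_v − u = 80.12 − 43.655 = 36.465 kPa.
Stress increase at mid-clay by the 2:1 spreading method:
Δσ = qBL/((B+z)(L+z)) = 283×5.4×13/((5.4+4.45)(13+4.45)) = 115.58 kPa
Final effective stress: σ'_f = σ'_0 + Δσ = 36.465 + 115.58 = 152.05 kPa.
Normally consolidated clay, so the full stress increment lies on the virgin compression line:
S_c = C_c·H/(1+e₀)·log₁₀(σ'_f/σ'_0) = 0.29×6.5/(1+1.16)×log₁₀(152.05/36.465)
    = 0.87269 × 0.62011 = 0.5412 m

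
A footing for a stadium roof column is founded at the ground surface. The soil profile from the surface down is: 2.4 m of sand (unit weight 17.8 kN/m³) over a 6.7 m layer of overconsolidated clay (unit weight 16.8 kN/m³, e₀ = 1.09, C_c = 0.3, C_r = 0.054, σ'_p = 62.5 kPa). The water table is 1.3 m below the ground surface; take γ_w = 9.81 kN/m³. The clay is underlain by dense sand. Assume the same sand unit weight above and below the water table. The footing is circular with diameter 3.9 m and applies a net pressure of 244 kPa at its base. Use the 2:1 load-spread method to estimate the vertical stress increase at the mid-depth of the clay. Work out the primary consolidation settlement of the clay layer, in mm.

S_c ≈ 185 mm

Mid-depth of clay below the ground surface: z = 2.4 + 6.7/2 = 5.75 m.
Total vertical stress at mid-clay: σ_v = 17.8×2.4 + 16.8×3.35 = 99 kPa.
Pore pressure: u = 9.81×(5.75 − 1.3) = 43.655 kPa.
Initial effective stress: σ'_0 = σ_v − u = 99 − 43.655 = 55.345 kPa.
Stress increase at mid-clay by the 2:1 spreading method:
Δσ ≈ qD²/(D+z)² = 244×3.9²/(3.9+5.75)² = 39.853 kPa
Final effective stress: σ'_f = 55.345 + 39.853 = 95.198 kPa.
σ'_f = 95.198 > σ'_p = 62.5 kPa, so the stress path crosses the preconsolidation pressure — recompression up to σ'_p, then virgin compression beyond:
S_c = H/(1+e₀)·[C_r·log₁₀(σ'_p/σ'_0) + C_c·log₁₀(σ'_f/σ'_p)]
    = 6.7/2.09 × [0.054×log₁₀(62.5/55.345) + 0.3×log₁₀(95.198/62.5)]
    = 3.2057 × [0.0028513 + 0.054824] = 0.1849 m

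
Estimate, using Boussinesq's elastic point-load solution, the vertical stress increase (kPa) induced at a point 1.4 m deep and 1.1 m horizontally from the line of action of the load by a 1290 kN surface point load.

Boussinesq vertical stress below a point load on an elastic half-space:
Δσ_z = 3P/(2πz²) · [1 + (r/z)²]^(−5/2)
r/z = 1.1/1.4 = 0.78571; [1+(r/z)²]^(−5/2) = 0.3006.
Δσ_z = 3×1290/(2π×1.4²) × 0.3006 = 314.25 × 0.3006 = 94.46 kPa

Δσ_z ≈ 94.5 kPa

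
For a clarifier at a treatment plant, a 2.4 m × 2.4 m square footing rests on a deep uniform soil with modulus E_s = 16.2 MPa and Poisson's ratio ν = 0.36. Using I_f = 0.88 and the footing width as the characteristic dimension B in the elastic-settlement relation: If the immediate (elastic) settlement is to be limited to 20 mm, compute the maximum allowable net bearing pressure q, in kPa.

q ≈ 176 kPa

E_s = 16.2 MPa = 16200 kPa.
S_e = q·B·(1−ν²)/E_s · I_f  ⇒  q = S_e·E_s / (B·(1−ν²)·I_f).
q = 0.02 × 16200 / (2.4 × 0.8704 × 0.88) = 176.3 kPa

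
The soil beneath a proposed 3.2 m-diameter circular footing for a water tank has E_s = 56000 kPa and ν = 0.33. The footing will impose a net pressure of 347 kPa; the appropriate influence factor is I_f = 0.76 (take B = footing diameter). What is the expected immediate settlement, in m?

S_e ≈ 0.0134 m

Immediate (elastic) settlement: S_e = q·B·(1−ν²)/E_s · I_f.
S_e = 347 × 3.2 × (1 − 0.33²) / 56000 × 0.76
    = 347 × 3.2 × 0.8911 / 56000 × 0.76
    = 0.01343 m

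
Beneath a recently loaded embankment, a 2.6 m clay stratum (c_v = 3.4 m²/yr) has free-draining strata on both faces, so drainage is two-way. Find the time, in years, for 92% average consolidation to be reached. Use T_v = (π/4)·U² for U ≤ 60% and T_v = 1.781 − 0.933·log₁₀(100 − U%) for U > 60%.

t ≈ 0.466 years

Drainage path length: H_d = H/2 = 1.3 m (double drainage).
U > 60%: T_v = 1.781 − 0.933·log₁₀(100 − 92) = 0.93842.
t = T_v·H_d²/c_v = 0.93842×1.3²/3.4 = 0.4664 years.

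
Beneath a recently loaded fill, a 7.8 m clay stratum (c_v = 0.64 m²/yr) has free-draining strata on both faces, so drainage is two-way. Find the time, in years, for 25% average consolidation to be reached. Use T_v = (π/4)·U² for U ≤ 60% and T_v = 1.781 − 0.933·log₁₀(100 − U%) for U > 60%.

t ≈ 1.17 years

Drainage path length: H_d = H/2 = 3.9 m (double drainage).
U ≤ 60%: T_v = (π/4)·U² = (π/4)×0.25² = 0.049087.
t = T_v·H_d²/c_v = 0.049087×3.9²/0.64 = 1.167 years.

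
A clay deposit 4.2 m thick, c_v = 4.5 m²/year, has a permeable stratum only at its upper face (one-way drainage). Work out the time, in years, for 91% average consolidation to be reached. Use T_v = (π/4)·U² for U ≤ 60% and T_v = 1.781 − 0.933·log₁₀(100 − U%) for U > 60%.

Drainage path length: H_d = H = 4.2 m (single drainage).
U > 60%: T_v = 1.781 − 0.933·log₁₀(100 − 91) = 0.89069.
t = T_v·H_d²/c_v = 0.89069×4.2²/4.5 = 3.492 years.

t ≈ 3.49 years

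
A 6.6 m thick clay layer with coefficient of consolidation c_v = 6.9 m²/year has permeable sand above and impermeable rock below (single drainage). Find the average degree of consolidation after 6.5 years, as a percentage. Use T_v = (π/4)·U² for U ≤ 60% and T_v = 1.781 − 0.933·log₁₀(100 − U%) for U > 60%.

U ≈ 93.6 %

Drainage path length: H_d = H = 6.6 m (single drainage).
T_v = c_v·t/H_d² = 6.9×6.5/6.6² = 1.0296.
T_v = 1.0296 corresponds to the U > 60% branch:
U = 1 − 10^((1.781 − T_v)/0.933)/100 = 0.9361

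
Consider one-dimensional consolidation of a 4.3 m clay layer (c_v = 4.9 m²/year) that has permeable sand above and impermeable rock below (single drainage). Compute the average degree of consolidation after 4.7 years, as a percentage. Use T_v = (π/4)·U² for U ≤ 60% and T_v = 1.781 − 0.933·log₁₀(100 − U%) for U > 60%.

Drainage path length: H_d = H = 4.3 m (single drainage).
T_v = c_v·t/H_d² = 4.9×4.7/4.3² = 1.2455.
T_v = 1.2455 corresponds to the U > 60% branch:
U = 1 − 10^((1.781 − T_v)/0.933)/100 = 0.9625

U ≈ 96.3 %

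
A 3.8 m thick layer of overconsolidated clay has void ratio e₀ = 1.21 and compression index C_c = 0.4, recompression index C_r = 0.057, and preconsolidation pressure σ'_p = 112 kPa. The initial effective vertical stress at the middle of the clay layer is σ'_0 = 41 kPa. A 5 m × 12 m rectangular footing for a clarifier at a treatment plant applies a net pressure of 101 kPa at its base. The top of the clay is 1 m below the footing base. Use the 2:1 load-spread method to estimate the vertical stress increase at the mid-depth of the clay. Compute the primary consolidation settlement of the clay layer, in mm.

S_c ≈ 34.6 mm

Mid-depth of clay below the footing base: z = 1 + 3.8/2 = 2.9 m.
Stress increase at mid-clay by the 2:1 spreading method:
Δσ = qBL/((B+z)(L+z)) = 101×5×12/((5+2.9)(12+2.9)) = 51.482 kPa
Final effective stress: σ'_f = 41 + 51.482 = 92.482 kPa.
σ'_f = 92.482 ≤ σ'_p = 112 kPa, so the clay remains overconsolidated and only the recompression index applies:
S_c = C_r·H/(1+e₀)·log₁₀(σ'_f/σ'_0) = 0.057×3.8/2.21×log₁₀(92.482/41)
    = 0.098012 × 0.35327 = 0.03462 m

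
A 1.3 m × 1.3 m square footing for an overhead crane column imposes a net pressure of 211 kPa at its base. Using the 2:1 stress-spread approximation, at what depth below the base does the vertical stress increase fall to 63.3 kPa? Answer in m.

z ≈ 1.07 m

2:1 spreading — at depth z the loaded area has grown by z in each plan dimension:
qB²/(B+z)² = Δσ_z ⇒ z = B(√(q/Δσ_z) − 1) = 1.3×(√(211/63.3) − 1) = 1.073 m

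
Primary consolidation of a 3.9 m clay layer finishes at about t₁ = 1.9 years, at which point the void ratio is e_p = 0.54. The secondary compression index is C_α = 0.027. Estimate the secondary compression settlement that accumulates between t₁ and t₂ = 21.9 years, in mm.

S_s ≈ 72.6 mm

Secondary compression: S_s = C_α·H/(1+e_p)·log₁₀(t₂/t₁)
S_s = 0.027×3.9/(1+0.54)×log₁₀(21.9/1.9)
    = 0.06838 × 1.062 = 0.07259 m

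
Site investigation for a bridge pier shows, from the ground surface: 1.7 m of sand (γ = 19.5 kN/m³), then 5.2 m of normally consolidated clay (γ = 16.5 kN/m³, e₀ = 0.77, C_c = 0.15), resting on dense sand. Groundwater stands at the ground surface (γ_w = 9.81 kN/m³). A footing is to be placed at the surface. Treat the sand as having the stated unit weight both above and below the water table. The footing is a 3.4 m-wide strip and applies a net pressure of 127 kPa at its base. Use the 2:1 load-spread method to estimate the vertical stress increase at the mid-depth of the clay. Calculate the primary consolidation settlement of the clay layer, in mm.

Mid-depth of clay below the ground surface: z = 1.7 + 5.2/2 = 4.3 m.
Total vertical stress at mid-clay: σ_v = 19.5×1.7 + 16.5×2.6 = 76.05 kPa.
Pore pressure: u = 9.81×(4.3 − 0) = 42.183 kPa.
Initial effective stress: σ'_0 = σ_v − u = 76.05 − 42.183 = 33.867 kPa.
Stress increase at mid-clay by the 2:1 spreading method:
Δσ = qB/(B+z) = 127×3.4/(3.4+4.3) = 56.078 kPa
Final effective stress: σ'_f = σ'_0 + Δσ = 33.867 + 56.078 = 89.945 kPa.
Normally consolidated clay, so the full stress increment lies on the virgin compression line:
S_c = C_c·H/(1+e₀)·log₁₀(σ'_f/σ'_0) = 0.15×5.2/(1+0.77)×log₁₀(89.945/33.867)
    = 0.44068 × 0.4242 = 0.1869 m

S_c ≈ 187 mm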